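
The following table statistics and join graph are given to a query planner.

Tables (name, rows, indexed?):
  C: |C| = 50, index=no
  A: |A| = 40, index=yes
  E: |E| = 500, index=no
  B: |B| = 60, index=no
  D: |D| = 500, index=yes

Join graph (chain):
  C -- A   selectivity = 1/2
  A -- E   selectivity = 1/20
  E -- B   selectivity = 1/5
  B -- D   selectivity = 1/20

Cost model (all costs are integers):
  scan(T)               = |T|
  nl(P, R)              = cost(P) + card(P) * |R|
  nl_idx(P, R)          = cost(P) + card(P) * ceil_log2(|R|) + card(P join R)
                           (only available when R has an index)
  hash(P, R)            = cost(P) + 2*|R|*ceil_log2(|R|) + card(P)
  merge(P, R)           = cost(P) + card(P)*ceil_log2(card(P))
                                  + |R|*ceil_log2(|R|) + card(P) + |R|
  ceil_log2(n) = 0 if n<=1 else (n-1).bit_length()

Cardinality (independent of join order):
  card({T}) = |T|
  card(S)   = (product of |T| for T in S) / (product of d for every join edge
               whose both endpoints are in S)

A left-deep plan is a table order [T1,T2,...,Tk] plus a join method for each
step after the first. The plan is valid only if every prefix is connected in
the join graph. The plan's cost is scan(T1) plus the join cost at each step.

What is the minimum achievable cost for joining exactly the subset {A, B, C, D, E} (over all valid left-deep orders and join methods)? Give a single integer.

Selinger DP over subsets of {A,B,C,D,E}:
  {C}: scan cost=50, card=50
  {A}: scan cost=40, card=40
  {E}: scan cost=500, card=500
  {B}: scan cost=60, card=60
  {D}: scan cost=500, card=500
  {AC}: card=1000; try (A,hash)→580, (C,merge)→670, (C,hash)→680, (A,merge)→680, (A,nl_idx)→1350, (C,nl)→2040 …(+1); best=580 via (A,hash)
  {AE}: card=1000; try (A,hash)→1480, (A,nl_idx)→4500, (E,merge)→5320, (A,merge)→5780, (E,hash)→9080, (E,nl)→20040 …(+1); best=1480 via (A,hash)
  {BE}: card=6000; try (B,hash)→1720, (E,merge)→5480, (B,merge)→5920, (E,hash)→9120, (E,nl)→30060, (B,nl)→30500; best=1720 via (B,hash)
  {BD}: card=1500; try (B,hash)→1720, (D,nl_idx)→2100, (D,merge)→5480, (B,merge)→5920, (D,hash)→9120, (D,nl)→30060 …(+1); best=1720 via (B,hash)
  {ACE}: card=25000; try (C,hash)→3080, (E,hash)→10580, (C,merge)→12830, (E,merge)→16580, (C,nl)→51480, (E,nl)→500580; best=3080 via (C,hash)
  {ABE}: card=12000; try (B,hash)→3200, (A,hash)→8200, (B,merge)→12900, (A,nl_idx)→49720, (B,nl)→61480, (A,merge)→86000 …(+1); best=3200 via (B,hash)
  {BDE}: card=150000; try (E,hash)→12220, (D,hash)→16720, (E,merge)→24720, (D,merge)→90720, (D,nl_idx)→205720, (E,nl)→751720 …(+1); best=12220 via (E,hash)
  {ABCE}: card=300000; try (C,hash)→15800, (B,hash)→28800, (C,merge)→183550, (B,merge)→403500, (C,nl)→603200, (B,nl)→1503080; best=15800 via (C,hash)
  {ABDE}: card=300000; try (D,hash)→24200, (A,hash)→162700, (D,merge)→188200, (D,nl_idx)→411200, (A,nl_idx)→1212220, (A,merge)→2862500 …(+2); best=24200 via (D,hash)
  {ABCDE}: card=7500000; try (D,hash)→324800, (C,hash)→324800, (D,merge)→6020800, (C,merge)→6024550, (D,nl_idx)→10215800, (C,nl)→15024200 …(+1); best=324800 via (D,hash)

324800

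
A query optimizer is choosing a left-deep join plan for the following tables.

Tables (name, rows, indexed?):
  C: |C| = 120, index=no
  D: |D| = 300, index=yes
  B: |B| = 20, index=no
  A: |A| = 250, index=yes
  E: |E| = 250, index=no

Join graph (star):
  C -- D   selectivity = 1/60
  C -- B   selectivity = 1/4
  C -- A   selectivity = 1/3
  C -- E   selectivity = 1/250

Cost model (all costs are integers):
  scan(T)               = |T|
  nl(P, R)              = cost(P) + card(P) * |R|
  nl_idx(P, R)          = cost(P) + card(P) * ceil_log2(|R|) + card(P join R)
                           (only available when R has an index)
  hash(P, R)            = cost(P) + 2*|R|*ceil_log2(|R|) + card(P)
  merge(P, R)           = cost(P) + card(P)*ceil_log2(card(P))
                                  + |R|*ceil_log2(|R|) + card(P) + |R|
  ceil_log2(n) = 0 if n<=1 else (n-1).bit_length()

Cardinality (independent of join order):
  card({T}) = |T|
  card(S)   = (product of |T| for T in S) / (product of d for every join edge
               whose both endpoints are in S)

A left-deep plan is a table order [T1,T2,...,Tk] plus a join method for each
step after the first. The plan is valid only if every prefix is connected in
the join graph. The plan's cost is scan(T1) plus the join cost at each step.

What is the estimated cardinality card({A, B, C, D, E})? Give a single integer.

Tables in S: A(250), B(20), C(120), D(300), E(250)
Edges inside S: C-D(d=60), C-B(d=4), C-A(d=3), C-E(d=250)
numerator = 250 * 20 * 120 * 300 * 250 = 45000000000
denominator = 60 * 4 * 3 * 250 = 180000
card(S) = 45000000000 / 180000 = 250000

250000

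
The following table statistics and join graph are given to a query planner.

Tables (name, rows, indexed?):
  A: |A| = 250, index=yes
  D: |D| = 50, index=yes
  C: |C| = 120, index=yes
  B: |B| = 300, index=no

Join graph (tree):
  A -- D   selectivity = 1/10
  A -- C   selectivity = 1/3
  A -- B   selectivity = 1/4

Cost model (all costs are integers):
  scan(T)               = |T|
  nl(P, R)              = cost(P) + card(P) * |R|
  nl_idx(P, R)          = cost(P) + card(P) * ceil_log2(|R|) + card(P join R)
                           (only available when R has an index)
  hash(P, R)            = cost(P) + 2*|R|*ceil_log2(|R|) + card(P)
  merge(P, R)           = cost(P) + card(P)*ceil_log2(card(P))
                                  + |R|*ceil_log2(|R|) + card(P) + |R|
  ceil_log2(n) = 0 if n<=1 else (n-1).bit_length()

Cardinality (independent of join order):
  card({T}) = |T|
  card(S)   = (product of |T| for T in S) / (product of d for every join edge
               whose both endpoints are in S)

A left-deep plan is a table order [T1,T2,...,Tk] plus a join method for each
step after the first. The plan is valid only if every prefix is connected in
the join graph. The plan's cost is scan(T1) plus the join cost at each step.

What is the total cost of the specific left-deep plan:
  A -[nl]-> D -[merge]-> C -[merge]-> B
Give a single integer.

step 1: scan A: cost=250, card=250
step 2: join D via nl
    card(P join D) = 250*50/(10) = 1250
    cost = 250 + 250*50 = 12750
step 3: join C via merge
    card(P join C) = 1250*120/(3) = 50000
    cost = 12750 + 1250*11 + 120*7 + 1250 + 120 = 28710
step 4: join B via merge
    card(P join B) = 50000*300/(4) = 3750000
    cost = 28710 + 50000*16 + 300*9 + 50000 + 300 = 881710

881710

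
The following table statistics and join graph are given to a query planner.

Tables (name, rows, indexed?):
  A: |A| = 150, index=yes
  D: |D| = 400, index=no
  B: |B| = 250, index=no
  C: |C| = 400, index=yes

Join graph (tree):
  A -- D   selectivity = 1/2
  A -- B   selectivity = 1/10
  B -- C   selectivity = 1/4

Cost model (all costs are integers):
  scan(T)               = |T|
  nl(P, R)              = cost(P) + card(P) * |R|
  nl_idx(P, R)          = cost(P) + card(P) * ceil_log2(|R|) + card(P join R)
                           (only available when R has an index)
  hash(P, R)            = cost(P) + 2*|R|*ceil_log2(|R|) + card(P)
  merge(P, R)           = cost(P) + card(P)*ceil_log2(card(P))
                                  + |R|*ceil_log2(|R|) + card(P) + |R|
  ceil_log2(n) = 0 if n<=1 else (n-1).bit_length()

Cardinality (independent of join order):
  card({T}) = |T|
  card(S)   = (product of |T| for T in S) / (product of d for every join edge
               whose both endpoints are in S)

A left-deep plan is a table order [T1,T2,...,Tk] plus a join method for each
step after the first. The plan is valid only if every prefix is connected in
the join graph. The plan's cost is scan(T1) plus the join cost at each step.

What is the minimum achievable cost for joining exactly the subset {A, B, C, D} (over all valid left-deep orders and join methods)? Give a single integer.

Selinger DP over subsets of {A,B,C,D}:
  {A}: scan cost=150, card=150
  {D}: scan cost=400, card=400
  {B}: scan cost=250, card=250
  {C}: scan cost=400, card=400
  {AD}: card=30000; try (A,hash)→3200, (D,merge)→5500, (A,merge)→5750, (D,hash)→7500, (A,nl_idx)→33600, (D,nl)→60150 …(+1); best=3200 via (A,hash)
  {AB}: card=3750; try (A,hash)→2900, (B,merge)→3750, (A,merge)→3850, (B,hash)→4300, (A,nl_idx)→6000, (B,nl)→37650 …(+1); best=2900 via (A,hash)
  {BC}: card=25000; try (B,hash)→4800, (C,merge)→6500, (B,merge)→6650, (C,hash)→7700, (C,nl_idx)→27500, (C,nl)→100250 …(+1); best=4800 via (B,hash)
  {ABD}: card=750000; try (D,hash)→13850, (B,hash)→37200, (D,merge)→55650, (B,merge)→485450, (D,nl)→1502900, (B,nl)→7503200; best=13850 via (D,hash)
  {ABC}: card=375000; try (C,hash)→13850, (A,hash)→32200, (C,merge)→55650, (A,merge)→406150, (C,nl_idx)→411650, (A,nl_idx)→579800 …(+2); best=13850 via (C,hash)
  {ABCD}: card=75000000; try (D,hash)→396050, (C,hash)→771050, (D,merge)→7517850, (C,merge)→15767850, (C,nl_idx)→81763850, (D,nl)→150013850 …(+1); best=396050 via (D,hash)

396050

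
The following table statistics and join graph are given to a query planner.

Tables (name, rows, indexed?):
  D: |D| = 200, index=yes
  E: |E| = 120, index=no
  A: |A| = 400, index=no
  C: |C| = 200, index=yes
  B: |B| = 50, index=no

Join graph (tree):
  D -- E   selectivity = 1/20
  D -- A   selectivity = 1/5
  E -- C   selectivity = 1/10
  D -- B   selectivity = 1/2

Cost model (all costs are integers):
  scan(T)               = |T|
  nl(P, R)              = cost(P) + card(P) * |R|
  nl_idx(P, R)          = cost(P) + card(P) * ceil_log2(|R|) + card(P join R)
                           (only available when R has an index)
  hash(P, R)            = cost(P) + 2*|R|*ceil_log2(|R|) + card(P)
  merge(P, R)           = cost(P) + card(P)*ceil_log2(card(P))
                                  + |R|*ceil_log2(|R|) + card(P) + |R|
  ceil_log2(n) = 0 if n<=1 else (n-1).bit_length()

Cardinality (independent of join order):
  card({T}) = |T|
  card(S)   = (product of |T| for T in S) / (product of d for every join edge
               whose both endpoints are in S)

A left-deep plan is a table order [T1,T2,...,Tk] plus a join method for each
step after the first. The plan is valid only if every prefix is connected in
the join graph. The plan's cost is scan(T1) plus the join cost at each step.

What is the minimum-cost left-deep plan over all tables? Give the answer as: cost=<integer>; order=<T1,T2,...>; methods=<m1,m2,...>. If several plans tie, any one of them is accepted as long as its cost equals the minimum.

Selinger DP (subsets sized 1..n):
  {D}: scan cost=200, card=200
  {E}: scan cost=120, card=120
  {A}: scan cost=400, card=400
  {C}: scan cost=200, card=200
  {B}: scan cost=50, card=50
  {DE}: card=1200; try (E,hash)→2080, (D,nl_idx)→2280, (D,merge)→2880, (E,merge)→2960, (D,hash)→3440, (D,nl)→24120 …(+1); best=2080 via (E,hash)
  {AD}: card=16000; try (D,hash)→4000, (A,merge)→6000, (D,merge)→6200, (A,hash)→7600, (D,nl_idx)→19600, (A,nl)→80200 …(+1); best=4000 via (D,hash)
  {BD}: card=5000; try (B,hash)→1000, (D,merge)→2200, (B,merge)→2350, (D,hash)→3300, (D,nl_idx)→5450, (D,nl)→10050 …(+1); best=1000 via (B,hash)
  {CE}: card=2400; try (E,hash)→2080, (C,merge)→2880, (E,merge)→2960, (C,hash)→3440, (C,nl_idx)→3480, (C,nl)→24120 …(+1); best=2080 via (E,hash)
  {ADE}: card=96000; try (A,hash)→10480, (A,merge)→20480, (E,hash)→21680, (E,merge)→244960, (A,nl)→482080, (E,nl)→1924000; best=10480 via (A,hash)
  {CDE}: card=24000; try (C,hash)→6480, (D,hash)→7680, (C,merge)→18280, (D,merge)→35080, (C,nl_idx)→35680, (D,nl_idx)→45280 …(+2); best=6480 via (C,hash)
  {BDE}: card=30000; try (B,hash)→3880, (E,hash)→7680, (B,merge)→16830, (B,nl)→62080, (E,merge)→71960, (E,nl)→601000; best=3880 via (B,hash)
  {ABD}: card=400000; try (A,hash)→13200, (B,hash)→20600, (A,merge)→75000, (B,merge)→244350, (B,nl)→804000, (A,nl)→2001000; best=13200 via (A,hash)
  {ACDE}: card=1920000; try (A,hash)→37680, (C,hash)→109680, (A,merge)→394480, (C,merge)→1740280, (C,nl_idx)→2698480, (A,nl)→9606480 …(+1); best=37680 via (A,hash)
  {ABDE}: card=2400000; try (A,hash)→41080, (B,hash)→107080, (E,hash)→414880, (A,merge)→487880, (B,merge)→1738830, (B,nl)→4810480 …(+3); best=41080 via (A,hash)
  {BCDE}: card=600000; try (B,hash)→31080, (C,hash)→37080, (B,merge)→390830, (C,merge)→485680, (C,nl_idx)→843880, (B,nl)→1206480 …(+1); best=31080 via (B,hash)
  {ABCDE}: card=48000000; try (A,hash)→638280, (B,hash)→1958280, (C,hash)→2444280, (A,merge)→12635080, (B,merge)→42278030, (C,merge)→55242880 …(+4); best=638280 via (A,hash)

cost=638280; order=D,E,C,B,A; methods=hash,hash,hash,hash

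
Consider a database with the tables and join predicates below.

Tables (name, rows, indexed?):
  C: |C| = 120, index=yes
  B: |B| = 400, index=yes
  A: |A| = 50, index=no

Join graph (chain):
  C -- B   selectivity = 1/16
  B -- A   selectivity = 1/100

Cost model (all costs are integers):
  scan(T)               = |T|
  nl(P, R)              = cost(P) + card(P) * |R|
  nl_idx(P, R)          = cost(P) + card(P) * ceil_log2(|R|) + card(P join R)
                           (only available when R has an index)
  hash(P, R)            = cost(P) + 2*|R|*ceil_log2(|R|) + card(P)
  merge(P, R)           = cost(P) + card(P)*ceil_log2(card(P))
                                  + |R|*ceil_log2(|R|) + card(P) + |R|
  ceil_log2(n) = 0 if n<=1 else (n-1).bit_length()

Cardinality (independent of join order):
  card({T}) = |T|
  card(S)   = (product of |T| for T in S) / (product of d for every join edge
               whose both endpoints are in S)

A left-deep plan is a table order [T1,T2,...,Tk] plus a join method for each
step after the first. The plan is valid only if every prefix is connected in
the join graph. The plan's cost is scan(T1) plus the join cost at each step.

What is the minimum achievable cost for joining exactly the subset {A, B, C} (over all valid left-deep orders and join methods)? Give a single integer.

2580

Selinger DP over subsets of {A,B,C}:
  {C}: scan cost=120, card=120
  {B}: scan cost=400, card=400
  {A}: scan cost=50, card=50
  {BC}: card=3000; try (C,hash)→2480, (B,nl_idx)→4200, (B,merge)→5080, (C,merge)→5360, (C,nl_idx)→6200, (B,hash)→7440 …(+2); best=2480 via (C,hash)
  {AB}: card=200; try (B,nl_idx)→700, (A,hash)→1400, (B,merge)→4400, (A,merge)→4750, (B,hash)→7300, (B,nl)→20050 …(+1); best=700 via (B,nl_idx)
  {ABC}: card=1500; try (C,hash)→2580, (C,merge)→3460, (C,nl_idx)→3600, (A,hash)→6080, (C,nl)→24700, (A,merge)→41830 …(+1); best=2580 via (C,hash)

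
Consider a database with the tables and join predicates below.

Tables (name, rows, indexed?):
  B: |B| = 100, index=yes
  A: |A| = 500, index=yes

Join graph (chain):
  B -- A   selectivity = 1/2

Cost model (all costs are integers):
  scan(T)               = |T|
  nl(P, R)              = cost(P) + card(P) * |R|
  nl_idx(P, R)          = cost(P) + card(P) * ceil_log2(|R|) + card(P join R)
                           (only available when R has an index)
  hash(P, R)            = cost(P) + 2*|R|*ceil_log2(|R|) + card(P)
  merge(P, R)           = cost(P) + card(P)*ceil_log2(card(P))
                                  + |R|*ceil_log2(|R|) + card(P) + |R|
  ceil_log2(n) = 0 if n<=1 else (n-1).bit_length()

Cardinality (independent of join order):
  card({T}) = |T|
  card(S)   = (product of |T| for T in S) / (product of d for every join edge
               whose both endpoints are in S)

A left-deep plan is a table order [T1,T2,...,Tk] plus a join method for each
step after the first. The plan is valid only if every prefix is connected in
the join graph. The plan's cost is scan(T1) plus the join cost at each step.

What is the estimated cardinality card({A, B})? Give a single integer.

25000

Tables in S: A(500), B(100)
Edges inside S: B-A(d=2)
numerator = 500 * 100 = 50000
denominator = 2 = 2
card(S) = 50000 / 2 = 25000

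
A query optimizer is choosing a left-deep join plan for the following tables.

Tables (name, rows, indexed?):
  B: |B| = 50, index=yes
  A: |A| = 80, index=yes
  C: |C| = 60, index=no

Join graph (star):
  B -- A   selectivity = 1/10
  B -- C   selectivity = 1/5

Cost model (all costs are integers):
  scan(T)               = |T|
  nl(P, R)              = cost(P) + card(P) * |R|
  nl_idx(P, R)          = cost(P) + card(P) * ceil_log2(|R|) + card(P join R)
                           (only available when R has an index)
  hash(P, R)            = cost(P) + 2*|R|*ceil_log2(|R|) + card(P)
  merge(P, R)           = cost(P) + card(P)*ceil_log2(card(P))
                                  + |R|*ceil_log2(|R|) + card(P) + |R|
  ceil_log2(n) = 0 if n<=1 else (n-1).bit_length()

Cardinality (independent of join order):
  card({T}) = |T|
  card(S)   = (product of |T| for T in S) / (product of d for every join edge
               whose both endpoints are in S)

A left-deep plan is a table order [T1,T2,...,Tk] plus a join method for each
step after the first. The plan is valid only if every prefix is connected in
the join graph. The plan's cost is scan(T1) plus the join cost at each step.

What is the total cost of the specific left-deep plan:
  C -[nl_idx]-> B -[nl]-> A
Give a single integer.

49020

step 1: scan C: cost=60, card=60
step 2: join B via nl_idx
    card(P join B) = 60*50/(5) = 600
    cost = 60 + 60*6 + 600 = 1020
step 3: join A via nl
    card(P join A) = 600*80/(10) = 4800
    cost = 1020 + 600*80 = 49020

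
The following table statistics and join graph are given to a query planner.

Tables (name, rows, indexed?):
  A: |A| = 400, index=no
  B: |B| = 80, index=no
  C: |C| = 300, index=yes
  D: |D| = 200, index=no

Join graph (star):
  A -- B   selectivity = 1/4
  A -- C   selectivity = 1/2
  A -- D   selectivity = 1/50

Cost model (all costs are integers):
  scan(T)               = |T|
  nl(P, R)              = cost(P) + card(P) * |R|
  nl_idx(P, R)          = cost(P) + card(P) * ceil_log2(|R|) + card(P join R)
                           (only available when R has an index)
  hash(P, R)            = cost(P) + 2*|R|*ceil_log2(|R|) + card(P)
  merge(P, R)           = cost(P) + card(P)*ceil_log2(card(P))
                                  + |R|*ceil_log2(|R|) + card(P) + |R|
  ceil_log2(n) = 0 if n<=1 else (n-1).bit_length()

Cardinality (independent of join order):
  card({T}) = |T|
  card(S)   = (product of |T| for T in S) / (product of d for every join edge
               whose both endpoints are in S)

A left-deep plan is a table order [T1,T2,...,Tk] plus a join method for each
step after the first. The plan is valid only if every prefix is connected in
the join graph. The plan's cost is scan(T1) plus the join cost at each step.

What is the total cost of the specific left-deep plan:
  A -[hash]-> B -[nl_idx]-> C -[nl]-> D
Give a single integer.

241273920

step 1: scan A: cost=400, card=400
step 2: join B via hash
    card(P join B) = 400*80/(4) = 8000
    cost = 400 + 2*80*7 + 400 = 1920
step 3: join C via nl_idx
    card(P join C) = 8000*300/(2) = 1200000
    cost = 1920 + 8000*9 + 1200000 = 1273920
step 4: join D via nl
    card(P join D) = 1200000*200/(50) = 4800000
    cost = 1273920 + 1200000*200 = 241273920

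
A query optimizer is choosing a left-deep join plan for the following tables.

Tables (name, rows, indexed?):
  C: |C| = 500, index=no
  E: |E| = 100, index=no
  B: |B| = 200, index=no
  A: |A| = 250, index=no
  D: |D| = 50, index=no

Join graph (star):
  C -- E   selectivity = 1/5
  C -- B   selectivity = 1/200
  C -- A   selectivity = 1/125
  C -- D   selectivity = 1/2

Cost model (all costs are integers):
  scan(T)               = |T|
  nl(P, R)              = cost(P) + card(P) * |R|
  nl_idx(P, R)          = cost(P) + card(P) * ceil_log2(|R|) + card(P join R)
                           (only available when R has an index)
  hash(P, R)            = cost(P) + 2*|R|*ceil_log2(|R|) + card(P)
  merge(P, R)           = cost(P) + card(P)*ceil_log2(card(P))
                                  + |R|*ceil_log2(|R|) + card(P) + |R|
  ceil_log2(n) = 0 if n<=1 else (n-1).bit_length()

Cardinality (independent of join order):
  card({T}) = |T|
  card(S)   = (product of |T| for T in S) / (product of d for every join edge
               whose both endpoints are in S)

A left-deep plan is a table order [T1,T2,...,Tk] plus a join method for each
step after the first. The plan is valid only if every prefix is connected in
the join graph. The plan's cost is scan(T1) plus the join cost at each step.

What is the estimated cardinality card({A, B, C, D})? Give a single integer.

Tables in S: A(250), B(200), C(500), D(50)
Edges inside S: C-B(d=200), C-A(d=125), C-D(d=2)
numerator = 250 * 200 * 500 * 50 = 1250000000
denominator = 200 * 125 * 2 = 50000
card(S) = 1250000000 / 50000 = 25000

25000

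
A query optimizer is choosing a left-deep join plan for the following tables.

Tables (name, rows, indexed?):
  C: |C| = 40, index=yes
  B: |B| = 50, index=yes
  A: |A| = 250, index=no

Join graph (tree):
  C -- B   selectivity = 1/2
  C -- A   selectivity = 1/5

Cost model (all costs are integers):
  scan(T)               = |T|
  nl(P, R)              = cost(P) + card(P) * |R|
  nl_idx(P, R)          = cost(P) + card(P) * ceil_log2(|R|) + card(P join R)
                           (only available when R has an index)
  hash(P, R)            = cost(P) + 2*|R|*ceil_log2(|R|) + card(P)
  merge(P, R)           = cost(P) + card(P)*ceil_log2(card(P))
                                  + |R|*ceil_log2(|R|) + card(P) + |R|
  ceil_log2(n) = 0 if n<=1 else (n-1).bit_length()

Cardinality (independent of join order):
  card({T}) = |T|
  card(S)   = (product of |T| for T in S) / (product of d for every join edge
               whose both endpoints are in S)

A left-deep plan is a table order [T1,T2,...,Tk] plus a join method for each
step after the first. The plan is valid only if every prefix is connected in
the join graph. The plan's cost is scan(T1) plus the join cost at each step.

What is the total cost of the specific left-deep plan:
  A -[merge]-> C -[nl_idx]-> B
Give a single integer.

step 1: scan A: cost=250, card=250
step 2: join C via merge
    card(P join C) = 250*40/(5) = 2000
    cost = 250 + 250*8 + 40*6 + 250 + 40 = 2780
step 3: join B via nl_idx
    card(P join B) = 2000*50/(2) = 50000
    cost = 2780 + 2000*6 + 50000 = 64780

64780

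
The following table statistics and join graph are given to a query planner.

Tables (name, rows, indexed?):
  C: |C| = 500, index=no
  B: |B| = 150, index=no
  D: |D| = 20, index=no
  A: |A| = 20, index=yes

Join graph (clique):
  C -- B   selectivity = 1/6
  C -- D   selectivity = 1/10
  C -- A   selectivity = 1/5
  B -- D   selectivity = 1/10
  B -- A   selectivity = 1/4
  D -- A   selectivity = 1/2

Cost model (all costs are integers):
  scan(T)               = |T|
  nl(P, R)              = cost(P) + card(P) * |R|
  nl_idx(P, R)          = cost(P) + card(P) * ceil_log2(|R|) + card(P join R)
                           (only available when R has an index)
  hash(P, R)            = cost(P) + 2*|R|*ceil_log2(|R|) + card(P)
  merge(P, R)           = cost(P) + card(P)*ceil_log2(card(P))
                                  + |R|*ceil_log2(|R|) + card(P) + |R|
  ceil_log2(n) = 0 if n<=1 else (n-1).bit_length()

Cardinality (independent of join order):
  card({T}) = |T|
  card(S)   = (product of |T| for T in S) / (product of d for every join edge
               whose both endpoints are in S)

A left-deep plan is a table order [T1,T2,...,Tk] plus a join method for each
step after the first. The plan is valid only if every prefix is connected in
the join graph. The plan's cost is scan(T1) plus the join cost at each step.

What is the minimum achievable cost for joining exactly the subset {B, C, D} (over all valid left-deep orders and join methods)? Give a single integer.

Selinger DP over subsets of {B,C,D}:
  {C}: scan cost=500, card=500
  {B}: scan cost=150, card=150
  {D}: scan cost=20, card=20
  {BC}: card=12500; try (B,hash)→3400, (C,merge)→6500, (B,merge)→6850, (C,hash)→9300, (C,nl)→75150, (B,nl)→75500; best=3400 via (B,hash)
  {CD}: card=1000; try (D,hash)→1200, (C,merge)→5140, (D,merge)→5620, (C,hash)→9040, (C,nl)→10020, (D,nl)→10500; best=1200 via (D,hash)
  {BD}: card=300; try (D,hash)→500, (B,merge)→1490, (D,merge)→1620, (B,hash)→2440, (B,nl)→3020, (D,nl)→3150; best=500 via (D,hash)
  {BCD}: card=2500; try (B,hash)→4600, (C,merge)→8500, (C,hash)→9800, (B,merge)→13550, (D,hash)→16100, (C,nl)→150500 …(+3); best=4600 via (B,hash)

4600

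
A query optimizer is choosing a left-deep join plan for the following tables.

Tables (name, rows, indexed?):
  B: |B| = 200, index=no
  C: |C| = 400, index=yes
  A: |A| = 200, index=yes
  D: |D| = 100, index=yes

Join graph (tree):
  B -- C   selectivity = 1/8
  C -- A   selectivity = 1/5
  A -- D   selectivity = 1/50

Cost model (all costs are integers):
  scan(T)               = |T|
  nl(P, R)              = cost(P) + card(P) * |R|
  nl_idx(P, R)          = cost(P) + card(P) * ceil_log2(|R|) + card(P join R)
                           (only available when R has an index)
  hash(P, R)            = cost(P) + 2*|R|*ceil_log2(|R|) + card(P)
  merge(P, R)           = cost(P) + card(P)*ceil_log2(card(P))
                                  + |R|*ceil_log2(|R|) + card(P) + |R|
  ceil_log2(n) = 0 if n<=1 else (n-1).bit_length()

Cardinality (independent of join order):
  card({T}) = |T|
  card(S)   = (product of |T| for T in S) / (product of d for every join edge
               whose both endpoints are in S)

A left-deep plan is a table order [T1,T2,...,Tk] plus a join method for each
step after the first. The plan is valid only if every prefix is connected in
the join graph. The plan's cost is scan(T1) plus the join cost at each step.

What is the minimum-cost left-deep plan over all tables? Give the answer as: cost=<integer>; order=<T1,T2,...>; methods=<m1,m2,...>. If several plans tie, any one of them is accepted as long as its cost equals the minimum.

Selinger DP (subsets sized 1..n):
  {B}: scan cost=200, card=200
  {C}: scan cost=400, card=400
  {A}: scan cost=200, card=200
  {D}: scan cost=100, card=100
  {BC}: card=10000; try (B,hash)→4000, (C,merge)→6000, (B,merge)→6200, (C,hash)→7600, (C,nl_idx)→12000, (C,nl)→80200 …(+1); best=4000 via (B,hash)
  {AC}: card=16000; try (A,hash)→4000, (C,merge)→6000, (A,merge)→6200, (C,hash)→7600, (C,nl_idx)→18000, (A,nl_idx)→19600 …(+2); best=4000 via (A,hash)
  {AD}: card=400; try (A,nl_idx)→1300, (D,hash)→1800, (D,nl_idx)→2000, (A,merge)→2700, (D,merge)→2800, (A,hash)→3400 …(+2); best=1300 via (A,nl_idx)
  {ABC}: card=400000; try (A,hash)→17200, (B,hash)→23200, (A,merge)→155800, (B,merge)→245800, (A,nl_idx)→484000, (A,nl)→2004000 …(+1); best=17200 via (A,hash)
  {ACD}: card=32000; try (C,hash)→8900, (C,merge)→9300, (D,hash)→21400, (C,nl_idx)→36900, (D,nl_idx)→148000, (C,nl)→161300 …(+2); best=8900 via (C,hash)
  {ABCD}: card=800000; try (B,hash)→44100, (D,hash)→418600, (B,merge)→522700, (D,nl_idx)→3617200, (B,nl)→6408900, (D,merge)→8018000 …(+1); best=44100 via (B,hash)

cost=44100; order=D,A,C,B; methods=nl_idx,hash,hash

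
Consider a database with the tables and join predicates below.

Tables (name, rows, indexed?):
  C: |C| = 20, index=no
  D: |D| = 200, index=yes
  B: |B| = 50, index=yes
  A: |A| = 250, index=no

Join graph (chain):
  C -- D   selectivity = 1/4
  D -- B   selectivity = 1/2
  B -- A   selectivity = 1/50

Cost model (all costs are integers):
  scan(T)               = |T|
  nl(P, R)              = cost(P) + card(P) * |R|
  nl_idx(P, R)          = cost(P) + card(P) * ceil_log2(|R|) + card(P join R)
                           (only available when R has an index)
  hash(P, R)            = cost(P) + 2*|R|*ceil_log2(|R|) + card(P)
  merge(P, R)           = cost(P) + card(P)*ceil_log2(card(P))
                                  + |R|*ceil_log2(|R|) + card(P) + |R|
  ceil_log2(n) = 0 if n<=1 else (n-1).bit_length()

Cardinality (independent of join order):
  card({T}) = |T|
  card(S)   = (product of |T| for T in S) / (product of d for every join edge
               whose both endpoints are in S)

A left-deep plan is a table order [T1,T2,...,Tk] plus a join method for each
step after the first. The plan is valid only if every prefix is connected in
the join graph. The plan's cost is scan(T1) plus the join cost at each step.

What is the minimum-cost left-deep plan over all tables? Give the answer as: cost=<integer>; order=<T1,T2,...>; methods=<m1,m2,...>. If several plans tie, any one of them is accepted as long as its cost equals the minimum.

cost=29750; order=A,B,D,C; methods=hash,hash,hash

Selinger DP (subsets sized 1..n):
  {C}: scan cost=20, card=20
  {D}: scan cost=200, card=200
  {B}: scan cost=50, card=50
  {A}: scan cost=250, card=250
  {CD}: card=1000; try (C,hash)→600, (D,nl_idx)→1180, (D,merge)→1940, (C,merge)→2120, (D,hash)→3240, (D,nl)→4020 …(+1); best=600 via (C,hash)
  {BD}: card=5000; try (B,hash)→1000, (D,merge)→2200, (B,merge)→2350, (D,hash)→3300, (D,nl_idx)→5450, (B,nl_idx)→6400 …(+2); best=1000 via (B,hash)
  {AB}: card=250; try (B,hash)→1100, (B,nl_idx)→2000, (A,merge)→2650, (B,merge)→2850, (A,hash)→4100, (A,nl)→12550 …(+1); best=1100 via (B,hash)
  {BCD}: card=25000; try (B,hash)→2200, (C,hash)→6200, (B,merge)→11950, (B,nl_idx)→31600, (B,nl)→50600, (C,merge)→71120 …(+1); best=2200 via (B,hash)
  {ABD}: card=25000; try (D,hash)→4550, (D,merge)→5150, (A,hash)→10000, (D,nl_idx)→28100, (D,nl)→51100, (A,merge)→73250 …(+1); best=4550 via (D,hash)
  {ABCD}: card=125000; try (C,hash)→29750, (A,hash)→31200, (A,merge)→404450, (C,merge)→404670, (C,nl)→504550, (A,nl)→6252200; best=29750 via (C,hash)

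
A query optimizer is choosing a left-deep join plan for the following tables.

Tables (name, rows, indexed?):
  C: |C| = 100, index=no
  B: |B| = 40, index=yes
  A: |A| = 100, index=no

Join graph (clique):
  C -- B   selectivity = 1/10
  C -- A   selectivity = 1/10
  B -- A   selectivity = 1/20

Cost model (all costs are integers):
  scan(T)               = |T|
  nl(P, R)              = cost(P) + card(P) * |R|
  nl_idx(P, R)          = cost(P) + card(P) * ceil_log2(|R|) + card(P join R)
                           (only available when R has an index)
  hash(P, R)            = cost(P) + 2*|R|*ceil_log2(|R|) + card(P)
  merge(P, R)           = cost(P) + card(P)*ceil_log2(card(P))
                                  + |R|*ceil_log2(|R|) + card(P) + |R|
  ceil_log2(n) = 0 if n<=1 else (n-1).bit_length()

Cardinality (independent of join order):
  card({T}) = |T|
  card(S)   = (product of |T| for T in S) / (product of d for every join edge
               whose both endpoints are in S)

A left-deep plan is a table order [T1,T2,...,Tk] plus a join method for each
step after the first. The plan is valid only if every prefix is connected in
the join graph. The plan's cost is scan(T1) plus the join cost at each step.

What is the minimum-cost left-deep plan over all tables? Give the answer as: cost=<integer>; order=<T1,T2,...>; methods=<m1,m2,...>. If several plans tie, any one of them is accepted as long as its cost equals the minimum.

cost=2280; order=A,B,C; methods=hash,hash

Selinger DP (subsets sized 1..n):
  {C}: scan cost=100, card=100
  {B}: scan cost=40, card=40
  {A}: scan cost=100, card=100
  {BC}: card=400; try (B,hash)→680, (B,nl_idx)→1100, (C,merge)→1120, (B,merge)→1180, (C,hash)→1480, (C,nl)→4040 …(+1); best=680 via (B,hash)
  {AC}: card=1000; try (C,hash)→1600, (A,hash)→1600, (C,merge)→1700, (A,merge)→1700, (C,nl)→10100, (A,nl)→10100; best=1600 via (C,hash)
  {AB}: card=200; try (B,hash)→680, (B,nl_idx)→900, (A,merge)→1120, (B,merge)→1180, (A,hash)→1480, (A,nl)→4040 …(+1); best=680 via (B,hash)
  {ABC}: card=200; try (C,hash)→2280, (A,hash)→2480, (B,hash)→3080, (C,merge)→3280, (A,merge)→5480, (B,nl_idx)→7800 …(+4); best=2280 via (C,hash)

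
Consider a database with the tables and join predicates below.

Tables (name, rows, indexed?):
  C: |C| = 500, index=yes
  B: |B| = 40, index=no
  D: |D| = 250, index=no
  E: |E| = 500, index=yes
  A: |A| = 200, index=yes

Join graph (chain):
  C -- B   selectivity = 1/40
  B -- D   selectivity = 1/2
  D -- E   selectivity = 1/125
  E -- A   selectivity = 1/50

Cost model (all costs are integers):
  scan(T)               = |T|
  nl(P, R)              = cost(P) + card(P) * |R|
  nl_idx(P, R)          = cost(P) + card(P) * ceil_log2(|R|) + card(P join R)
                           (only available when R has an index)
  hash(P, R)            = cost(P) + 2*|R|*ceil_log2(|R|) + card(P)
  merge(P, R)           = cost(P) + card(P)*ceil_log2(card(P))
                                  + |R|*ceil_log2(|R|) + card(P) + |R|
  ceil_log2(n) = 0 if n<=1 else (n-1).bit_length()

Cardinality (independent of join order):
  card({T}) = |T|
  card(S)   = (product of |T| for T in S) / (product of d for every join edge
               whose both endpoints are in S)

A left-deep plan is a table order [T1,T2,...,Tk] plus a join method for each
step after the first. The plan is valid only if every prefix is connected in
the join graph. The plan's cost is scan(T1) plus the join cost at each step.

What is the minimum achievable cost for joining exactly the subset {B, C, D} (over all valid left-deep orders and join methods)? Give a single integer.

5400

Selinger DP over subsets of {B,C,D}:
  {C}: scan cost=500, card=500
  {B}: scan cost=40, card=40
  {D}: scan cost=250, card=250
  {BC}: card=500; try (C,nl_idx)→900, (B,hash)→1480, (C,merge)→5320, (B,merge)→5780, (C,hash)→9080, (C,nl)→20040 …(+1); best=900 via (C,nl_idx)
  {BD}: card=5000; try (B,hash)→980, (D,merge)→2570, (B,merge)→2780, (D,hash)→4080, (D,nl)→10040, (B,nl)→10250; best=980 via (B,hash)
  {BCD}: card=62500; try (D,hash)→5400, (D,merge)→8150, (C,hash)→14980, (C,merge)→75980, (C,nl_idx)→108480, (D,nl)→125900 …(+1); best=5400 via (D,hash)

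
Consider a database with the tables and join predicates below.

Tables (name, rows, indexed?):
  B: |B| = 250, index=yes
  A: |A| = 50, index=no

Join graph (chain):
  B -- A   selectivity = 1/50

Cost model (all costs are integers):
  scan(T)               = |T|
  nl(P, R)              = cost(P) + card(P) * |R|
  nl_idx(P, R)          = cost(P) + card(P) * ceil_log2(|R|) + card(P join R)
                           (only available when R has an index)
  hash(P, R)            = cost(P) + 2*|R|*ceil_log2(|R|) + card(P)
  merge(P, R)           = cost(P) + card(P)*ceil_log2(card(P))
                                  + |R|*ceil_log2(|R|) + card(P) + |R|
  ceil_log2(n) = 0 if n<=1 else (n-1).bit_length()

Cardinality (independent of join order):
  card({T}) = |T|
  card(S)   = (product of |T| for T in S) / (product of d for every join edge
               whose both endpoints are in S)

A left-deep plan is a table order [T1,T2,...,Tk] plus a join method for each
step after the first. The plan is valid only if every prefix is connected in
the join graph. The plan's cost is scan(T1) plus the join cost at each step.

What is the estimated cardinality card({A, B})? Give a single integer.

Tables in S: A(50), B(250)
Edges inside S: B-A(d=50)
numerator = 50 * 250 = 12500
denominator = 50 = 50
card(S) = 12500 / 50 = 250

250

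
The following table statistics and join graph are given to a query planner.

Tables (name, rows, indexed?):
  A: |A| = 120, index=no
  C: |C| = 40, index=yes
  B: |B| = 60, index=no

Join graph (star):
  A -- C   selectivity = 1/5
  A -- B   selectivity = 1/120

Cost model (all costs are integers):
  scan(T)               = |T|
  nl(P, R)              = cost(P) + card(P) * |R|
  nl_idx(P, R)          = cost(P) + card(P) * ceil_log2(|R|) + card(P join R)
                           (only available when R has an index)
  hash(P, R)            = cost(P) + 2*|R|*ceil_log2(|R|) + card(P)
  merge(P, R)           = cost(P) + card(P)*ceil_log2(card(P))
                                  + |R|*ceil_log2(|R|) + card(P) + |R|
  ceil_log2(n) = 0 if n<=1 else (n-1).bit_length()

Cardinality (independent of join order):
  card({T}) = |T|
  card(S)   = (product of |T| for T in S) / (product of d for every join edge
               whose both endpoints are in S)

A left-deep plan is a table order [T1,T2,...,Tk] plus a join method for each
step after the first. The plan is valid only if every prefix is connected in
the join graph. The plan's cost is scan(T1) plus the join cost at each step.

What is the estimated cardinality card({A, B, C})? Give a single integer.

480

Tables in S: A(120), B(60), C(40)
Edges inside S: A-C(d=5), A-B(d=120)
numerator = 120 * 60 * 40 = 288000
denominator = 5 * 120 = 600
card(S) = 288000 / 600 = 480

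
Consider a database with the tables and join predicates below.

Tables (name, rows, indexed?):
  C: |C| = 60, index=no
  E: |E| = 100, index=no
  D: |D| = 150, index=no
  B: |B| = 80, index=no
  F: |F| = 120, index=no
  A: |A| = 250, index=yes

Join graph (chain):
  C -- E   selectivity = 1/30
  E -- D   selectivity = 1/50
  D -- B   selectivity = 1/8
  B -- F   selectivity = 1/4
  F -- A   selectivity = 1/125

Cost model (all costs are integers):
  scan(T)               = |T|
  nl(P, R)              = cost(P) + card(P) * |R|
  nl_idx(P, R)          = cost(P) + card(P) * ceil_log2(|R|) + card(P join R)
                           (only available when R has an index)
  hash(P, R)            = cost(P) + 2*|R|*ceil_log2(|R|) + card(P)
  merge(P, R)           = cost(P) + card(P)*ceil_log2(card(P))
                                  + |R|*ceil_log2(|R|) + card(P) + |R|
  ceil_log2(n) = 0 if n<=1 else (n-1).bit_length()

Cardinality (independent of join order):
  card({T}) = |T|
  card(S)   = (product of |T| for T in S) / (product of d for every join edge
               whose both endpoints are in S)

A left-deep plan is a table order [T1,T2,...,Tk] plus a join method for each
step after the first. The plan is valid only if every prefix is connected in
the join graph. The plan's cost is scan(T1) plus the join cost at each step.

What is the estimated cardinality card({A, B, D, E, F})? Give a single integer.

Tables in S: A(250), B(80), D(150), E(100), F(120)
Edges inside S: E-D(d=50), D-B(d=8), B-F(d=4), F-A(d=125)
numerator = 250 * 80 * 150 * 100 * 120 = 36000000000
denominator = 50 * 8 * 4 * 125 = 200000
card(S) = 36000000000 / 200000 = 180000

180000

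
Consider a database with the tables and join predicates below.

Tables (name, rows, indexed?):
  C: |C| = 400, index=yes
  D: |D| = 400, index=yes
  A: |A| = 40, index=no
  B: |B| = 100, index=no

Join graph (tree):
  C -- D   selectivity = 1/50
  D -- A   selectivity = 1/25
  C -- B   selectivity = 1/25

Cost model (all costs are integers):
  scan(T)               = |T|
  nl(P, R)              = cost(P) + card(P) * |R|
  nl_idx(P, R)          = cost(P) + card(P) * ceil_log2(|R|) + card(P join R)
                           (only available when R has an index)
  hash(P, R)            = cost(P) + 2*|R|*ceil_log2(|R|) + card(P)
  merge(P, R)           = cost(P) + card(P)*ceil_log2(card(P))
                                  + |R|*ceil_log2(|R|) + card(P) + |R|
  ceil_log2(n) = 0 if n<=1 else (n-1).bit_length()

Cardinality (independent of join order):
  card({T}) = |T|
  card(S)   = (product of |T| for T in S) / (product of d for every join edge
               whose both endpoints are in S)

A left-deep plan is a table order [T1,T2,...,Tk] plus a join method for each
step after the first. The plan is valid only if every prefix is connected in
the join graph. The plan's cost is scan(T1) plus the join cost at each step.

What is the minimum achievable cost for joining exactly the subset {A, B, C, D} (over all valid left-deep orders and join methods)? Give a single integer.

Selinger DP over subsets of {A,B,C,D}:
  {C}: scan cost=400, card=400
  {D}: scan cost=400, card=400
  {A}: scan cost=40, card=40
  {B}: scan cost=100, card=100
  {CD}: card=3200; try (D,nl_idx)→7200, (C,nl_idx)→7200, (D,hash)→8000, (C,hash)→8000, (D,merge)→8400, (C,merge)→8400 …(+2); best=7200 via (D,nl_idx)
  {BC}: card=1600; try (B,hash)→2200, (C,nl_idx)→2600, (C,merge)→4900, (B,merge)→5200, (C,hash)→7400, (C,nl)→40100 …(+1); best=2200 via (B,hash)
  {AD}: card=640; try (D,nl_idx)→1040, (A,hash)→1280, (D,merge)→4320, (A,merge)→4680, (D,hash)→7280, (D,nl)→16040 …(+1); best=1040 via (D,nl_idx)
  {ACD}: card=5120; try (C,hash)→8880, (A,hash)→10880, (C,nl_idx)→11920, (C,merge)→12080, (A,merge)→49080, (A,nl)→135200 …(+1); best=8880 via (C,hash)
  {BCD}: card=12800; try (D,hash)→11000, (B,hash)→11800, (D,merge)→25400, (D,nl_idx)→29400, (B,merge)→49600, (B,nl)→327200 …(+1); best=11000 via (D,hash)
  {ABCD}: card=20480; try (B,hash)→15400, (A,hash)→24280, (B,merge)→81360, (A,merge)→203280, (B,nl)→520880, (A,nl)→523000; best=15400 via (B,hash)

15400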